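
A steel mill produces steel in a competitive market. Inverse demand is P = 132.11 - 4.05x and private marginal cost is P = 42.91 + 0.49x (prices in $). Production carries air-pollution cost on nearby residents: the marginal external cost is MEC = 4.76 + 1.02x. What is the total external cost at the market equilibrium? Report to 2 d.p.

$290.40

Market equilibrium (private): 42.91 + 0.49x = 132.11 - 4.05x → x_m = 19.6476.
Total external cost = ∫₀^{x_m} (4.76 + 1.02x) dx = 4.76×19.6476 + ½×1.02×19.6476² = 290.3970.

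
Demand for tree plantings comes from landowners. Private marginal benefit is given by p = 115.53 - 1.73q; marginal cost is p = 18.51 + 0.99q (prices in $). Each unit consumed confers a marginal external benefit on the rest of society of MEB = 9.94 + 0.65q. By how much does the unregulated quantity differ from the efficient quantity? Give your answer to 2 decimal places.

16.00 units

Market equilibrium (private): 18.51 + 0.99q = 115.53 - 1.73q → q_m = 35.6691.
Social marginal benefit = demand + MEB = 125.47 - 1.08q.
Set SMB = MC: 125.47 - 1.08q = 18.51 + 0.99q → q* = 51.6715.
Gap = |35.6691 − 51.6715| = 16.0024.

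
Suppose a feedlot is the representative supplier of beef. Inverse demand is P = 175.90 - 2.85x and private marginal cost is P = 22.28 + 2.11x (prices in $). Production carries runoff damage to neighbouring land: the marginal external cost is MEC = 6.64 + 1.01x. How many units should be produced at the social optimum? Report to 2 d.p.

x* = 24.62

Social marginal cost = private MC + MEC = 28.92 + 3.12x.
Set SMC = demand: 28.92 + 3.12x = 175.90 - 2.85x → x* = 24.6198.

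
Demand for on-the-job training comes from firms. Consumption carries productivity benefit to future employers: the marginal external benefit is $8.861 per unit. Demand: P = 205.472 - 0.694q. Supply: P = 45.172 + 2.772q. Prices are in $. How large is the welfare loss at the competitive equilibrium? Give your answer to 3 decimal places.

DWL = $11.327

Market equilibrium (private): 45.172 + 2.772q = 205.472 - 0.694q → q_m = 46.2493.
Social marginal benefit = demand + MEB = 214.333 - 0.694q.
Set SMB = MC: 214.333 - 0.694q = 45.172 + 2.772q → q* = 48.8058.
The welfare-loss triangle has base |q_m − q*| and height MEB(q_m) (the vertical gap between SMB and MC is zero at q* and MEB at q_m).
DWL = ½ × 2.5565 × 8.8610 = 11.3266.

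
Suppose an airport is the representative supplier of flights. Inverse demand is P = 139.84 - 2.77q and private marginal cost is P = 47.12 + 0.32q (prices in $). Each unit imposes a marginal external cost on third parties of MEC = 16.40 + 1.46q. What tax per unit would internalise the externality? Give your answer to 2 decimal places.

tax = $40.89 per unit

Social marginal cost = private MC + MEC = 63.52 + 1.78q.
Set SMC = demand: 63.52 + 1.78q = 139.84 - 2.77q → q* = 16.7736.
The Pigouvian tax equals MEC at q*: 16.40 + 1.46×16.7736 = 40.8895.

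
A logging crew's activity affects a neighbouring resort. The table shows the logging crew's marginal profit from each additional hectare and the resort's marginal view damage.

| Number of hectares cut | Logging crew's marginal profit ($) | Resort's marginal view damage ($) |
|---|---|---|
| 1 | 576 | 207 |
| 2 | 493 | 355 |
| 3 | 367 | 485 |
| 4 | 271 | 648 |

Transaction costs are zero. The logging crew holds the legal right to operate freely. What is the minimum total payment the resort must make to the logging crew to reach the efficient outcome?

$638

Left alone the logging crew would choose level 4 (marginal profit stays positive).
Efficient level: k* = 2 (marginal profit ≥ marginal view damage through 2).
The resort must at least cover the logging crew's forgone profit from cutting 4→2: 367 + 271 = 638.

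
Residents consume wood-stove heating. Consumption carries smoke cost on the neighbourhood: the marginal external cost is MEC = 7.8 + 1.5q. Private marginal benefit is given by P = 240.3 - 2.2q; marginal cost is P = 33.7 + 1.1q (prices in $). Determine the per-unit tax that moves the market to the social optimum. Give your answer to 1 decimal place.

Social marginal benefit = demand − MEC = 232.5 - 3.7q.
Set SMB = MC: 232.5 - 3.7q = 33.7 + 1.1q → q* = 41.4167.
The Pigouvian tax equals MEC at q*: 7.8 + 1.5×41.4167 = 69.9251.

tax = $69.9 per unit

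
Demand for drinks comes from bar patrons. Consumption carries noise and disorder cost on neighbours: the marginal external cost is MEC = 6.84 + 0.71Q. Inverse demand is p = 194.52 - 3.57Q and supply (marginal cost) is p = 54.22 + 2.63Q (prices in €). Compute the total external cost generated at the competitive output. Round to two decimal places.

Market equilibrium (private): 54.22 + 2.63Q = 194.52 - 3.57Q → Q_m = 22.6290.
Total external cost = ∫₀^{Q_m} (6.84 + 0.71Q) dQ = 6.84×22.6290 + ½×0.71×22.6290² = 336.5678.

€336.57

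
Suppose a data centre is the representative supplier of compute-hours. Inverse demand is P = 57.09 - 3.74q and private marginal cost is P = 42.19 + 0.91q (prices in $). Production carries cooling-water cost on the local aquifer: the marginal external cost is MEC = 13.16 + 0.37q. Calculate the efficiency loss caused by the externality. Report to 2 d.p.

Market equilibrium (private): 42.19 + 0.91q = 57.09 - 3.74q → q_m = 3.2043.
Social marginal cost = private MC + MEC = 55.35 + 1.28q.
Set SMC = demand: 55.35 + 1.28q = 57.09 - 3.74q → q* = 0.3466.
The loss is the area between SMC and demand from q* to q_m; with linear curves that's a triangle of height MEC(q_m).
DWL = ½ × 2.8577 × 14.3456 = 20.4977.

DWL = $20.50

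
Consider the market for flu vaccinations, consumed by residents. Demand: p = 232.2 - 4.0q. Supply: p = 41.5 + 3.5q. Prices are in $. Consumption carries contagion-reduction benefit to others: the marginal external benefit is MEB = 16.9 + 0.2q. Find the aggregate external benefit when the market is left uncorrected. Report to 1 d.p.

$494.4

Market equilibrium (private): 41.5 + 3.5q = 232.2 - 4.0q → q_m = 25.4267.
Total external benefit = ∫₀^{q_m} (16.9 + 0.2q) dq = 16.9×25.4267 + ½×0.2×25.4267² = 494.3629.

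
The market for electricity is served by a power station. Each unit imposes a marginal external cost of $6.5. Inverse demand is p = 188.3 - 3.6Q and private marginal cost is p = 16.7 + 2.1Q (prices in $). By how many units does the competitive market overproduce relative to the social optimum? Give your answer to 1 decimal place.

1.1 units

Market equilibrium (private): 16.7 + 2.1Q = 188.3 - 3.6Q → Q_m = 30.1053.
Social marginal cost = private MC + MEC = 23.2 + 2.1Q.
Set SMC = demand: 23.2 + 2.1Q = 188.3 - 3.6Q → Q* = 28.9649.
Gap = |30.1053 − 28.9649| = 1.1404.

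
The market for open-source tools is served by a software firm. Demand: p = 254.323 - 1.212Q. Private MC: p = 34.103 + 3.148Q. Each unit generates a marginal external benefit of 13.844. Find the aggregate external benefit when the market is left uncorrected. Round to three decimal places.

Market equilibrium (private): 34.103 + 3.148Q = 254.323 - 1.212Q → Q_m = 50.5092.
Total external benefit = MEB × Q_m = 13.844 × 50.5092 = 699.2494.

699.249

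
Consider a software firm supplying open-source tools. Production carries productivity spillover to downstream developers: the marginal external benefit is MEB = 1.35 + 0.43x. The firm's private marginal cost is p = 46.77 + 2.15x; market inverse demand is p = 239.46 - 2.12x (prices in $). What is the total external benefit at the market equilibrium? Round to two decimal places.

Market equilibrium (private): 46.77 + 2.15x = 239.46 - 2.12x → x_m = 45.1265.
Total external benefit = ∫₀^{x_m} (1.35 + 0.43x) dx = 1.35×45.1265 + ½×0.43×45.1265² = 498.7470.

$498.75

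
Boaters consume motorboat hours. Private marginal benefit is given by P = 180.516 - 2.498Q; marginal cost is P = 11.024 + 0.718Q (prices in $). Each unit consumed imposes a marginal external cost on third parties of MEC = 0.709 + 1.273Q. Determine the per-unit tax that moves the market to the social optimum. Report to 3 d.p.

Social marginal benefit = demand − MEC = 179.807 - 3.771Q.
Set SMB = MC: 179.807 - 3.771Q = 11.024 + 0.718Q → Q* = 37.5992.
The Pigouvian tax equals MEC at Q*: 0.709 + 1.273×37.5992 = 48.5728.

tax = $48.573 per unit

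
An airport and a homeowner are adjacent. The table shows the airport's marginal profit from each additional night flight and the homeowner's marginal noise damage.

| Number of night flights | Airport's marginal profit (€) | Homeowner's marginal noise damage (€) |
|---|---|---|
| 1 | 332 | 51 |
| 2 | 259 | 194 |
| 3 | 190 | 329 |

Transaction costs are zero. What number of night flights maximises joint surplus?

Bargaining reaches the level where marginal profit last exceeds marginal noise damage.
That holds through level 2 (259 ≥ 194) but not at 3 (190 < 329).

2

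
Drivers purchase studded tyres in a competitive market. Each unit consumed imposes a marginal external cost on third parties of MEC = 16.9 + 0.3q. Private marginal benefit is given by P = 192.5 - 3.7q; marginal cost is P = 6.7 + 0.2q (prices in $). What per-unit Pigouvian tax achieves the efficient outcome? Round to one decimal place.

tax = $29.0 per unit

Social marginal benefit = demand − MEC = 175.6 - 4.0q.
Set SMB = MC: 175.6 - 4.0q = 6.7 + 0.2q → q* = 40.2143.
The Pigouvian tax equals MEC at q*: 16.9 + 0.3×40.2143 = 28.9643.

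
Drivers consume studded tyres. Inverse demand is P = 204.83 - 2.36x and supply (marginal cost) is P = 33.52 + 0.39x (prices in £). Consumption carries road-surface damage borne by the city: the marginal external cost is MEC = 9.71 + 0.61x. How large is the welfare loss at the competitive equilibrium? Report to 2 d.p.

Market equilibrium (private): 33.52 + 0.39x = 204.83 - 2.36x → x_m = 62.2945.
Social marginal benefit = demand − MEC = 195.12 - 2.97x.
Set SMB = MC: 195.12 - 2.97x = 33.52 + 0.39x → x* = 48.0952.
Between x* and x_m the wedge MC − SMB runs linearly from 0 to MEC(x_m), so the loss is a triangle.
DWL = ½ × 14.1993 × 47.7097 = 338.7222.

DWL = £338.72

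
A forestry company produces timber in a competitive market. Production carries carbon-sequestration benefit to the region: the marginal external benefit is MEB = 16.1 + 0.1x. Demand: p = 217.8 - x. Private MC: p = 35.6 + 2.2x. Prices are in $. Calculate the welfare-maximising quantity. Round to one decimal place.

x* = 64.0

Social marginal cost = private MC − MEB = 19.5 + 2.1x.
Set SMC = demand: 19.5 + 2.1x = 217.8 - x → x* = 63.9677.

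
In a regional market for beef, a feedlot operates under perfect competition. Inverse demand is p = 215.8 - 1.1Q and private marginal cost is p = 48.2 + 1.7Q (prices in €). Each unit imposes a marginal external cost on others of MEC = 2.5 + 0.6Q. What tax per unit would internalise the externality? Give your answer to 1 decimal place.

Social marginal cost = private MC + MEC = 50.7 + 2.3Q.
Set SMC = demand: 50.7 + 2.3Q = 215.8 - 1.1Q → Q* = 48.5588.
The Pigouvian tax equals MEC at Q*: 2.5 + 0.6×48.5588 = 31.6353.

tax = €31.6 per unit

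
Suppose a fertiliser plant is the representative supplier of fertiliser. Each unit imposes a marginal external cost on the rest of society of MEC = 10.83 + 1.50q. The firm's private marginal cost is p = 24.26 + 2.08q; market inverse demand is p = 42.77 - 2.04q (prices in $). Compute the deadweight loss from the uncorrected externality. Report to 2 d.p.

Market equilibrium (private): 24.26 + 2.08q = 42.77 - 2.04q → q_m = 4.4927.
Social marginal cost = private MC + MEC = 35.09 + 3.58q.
Set SMC = demand: 35.09 + 3.58q = 42.77 - 2.04q → q* = 1.3665.
The loss is the area between SMC and demand from q* to q_m; with linear curves that's a triangle of height MEC(q_m).
DWL = ½ × 3.1262 × 17.5691 = 27.4623.

DWL = $27.46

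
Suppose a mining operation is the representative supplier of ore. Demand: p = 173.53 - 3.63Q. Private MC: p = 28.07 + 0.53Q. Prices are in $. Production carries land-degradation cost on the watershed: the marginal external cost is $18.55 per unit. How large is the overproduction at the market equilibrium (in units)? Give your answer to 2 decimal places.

Market equilibrium (private): 28.07 + 0.53Q = 173.53 - 3.63Q → Q_m = 34.9663.
Social marginal cost = private MC + MEC = 46.62 + 0.53Q.
Set SMC = demand: 46.62 + 0.53Q = 173.53 - 3.63Q → Q* = 30.5072.
Gap = |34.9663 − 30.5072| = 4.4591.

4.46 units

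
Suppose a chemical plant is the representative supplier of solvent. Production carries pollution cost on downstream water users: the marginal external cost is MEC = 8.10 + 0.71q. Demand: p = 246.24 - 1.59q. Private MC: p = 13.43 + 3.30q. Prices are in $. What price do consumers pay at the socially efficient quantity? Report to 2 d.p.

Social marginal cost = private MC + MEC = 21.53 + 4.01q.
Set SMC = demand: 21.53 + 4.01q = 246.24 - 1.59q → q* = 40.1268.
Consumer price on the demand curve at q*: 246.24 − 1.59×40.1268 = 182.4384.

P = $182.44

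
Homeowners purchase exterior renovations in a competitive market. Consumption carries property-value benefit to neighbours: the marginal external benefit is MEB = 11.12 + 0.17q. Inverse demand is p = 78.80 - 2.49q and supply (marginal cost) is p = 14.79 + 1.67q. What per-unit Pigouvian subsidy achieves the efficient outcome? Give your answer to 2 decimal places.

subsidy = 14.32 per unit

Social marginal benefit = demand + MEB = 89.92 - 2.32q.
Set SMB = MC: 89.92 - 2.32q = 14.79 + 1.67q → q* = 18.8296.
The Pigouvian subsidy equals MEB at q*: 11.12 + 0.17×18.8296 = 14.3210.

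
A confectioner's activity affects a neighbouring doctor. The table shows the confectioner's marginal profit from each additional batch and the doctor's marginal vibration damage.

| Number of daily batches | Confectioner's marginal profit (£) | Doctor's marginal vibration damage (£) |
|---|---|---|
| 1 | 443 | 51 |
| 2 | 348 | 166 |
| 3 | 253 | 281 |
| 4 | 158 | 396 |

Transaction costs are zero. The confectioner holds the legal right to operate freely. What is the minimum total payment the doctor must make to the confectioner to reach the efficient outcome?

Left alone the confectioner would choose level 4 (marginal profit stays positive).
Efficient level: k* = 2 (marginal profit ≥ marginal vibration damage through 2).
The doctor must at least cover the confectioner's forgone profit from cutting 4→2: 253 + 158 = 411.

£411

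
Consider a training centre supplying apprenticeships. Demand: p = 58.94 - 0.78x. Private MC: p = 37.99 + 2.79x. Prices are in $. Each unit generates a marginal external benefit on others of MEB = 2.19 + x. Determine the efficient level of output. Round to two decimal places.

Social marginal cost = private MC − MEB = 35.80 + 1.79x.
Set SMC = demand: 35.80 + 1.79x = 58.94 - 0.78x → x* = 9.0039.

x* = 9.00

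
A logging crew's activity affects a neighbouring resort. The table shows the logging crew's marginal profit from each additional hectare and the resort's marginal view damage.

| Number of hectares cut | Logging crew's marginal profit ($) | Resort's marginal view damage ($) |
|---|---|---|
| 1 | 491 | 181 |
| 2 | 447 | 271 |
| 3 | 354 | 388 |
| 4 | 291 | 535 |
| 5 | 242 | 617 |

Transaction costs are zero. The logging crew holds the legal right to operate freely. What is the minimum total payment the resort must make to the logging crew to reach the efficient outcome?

Left alone the logging crew would choose level 5 (marginal profit stays positive).
Efficient level: k* = 2 (marginal profit ≥ marginal view damage through 2).
The resort must at least cover the logging crew's forgone profit from cutting 5→2: 354 + 291 + 242 = 887.

$887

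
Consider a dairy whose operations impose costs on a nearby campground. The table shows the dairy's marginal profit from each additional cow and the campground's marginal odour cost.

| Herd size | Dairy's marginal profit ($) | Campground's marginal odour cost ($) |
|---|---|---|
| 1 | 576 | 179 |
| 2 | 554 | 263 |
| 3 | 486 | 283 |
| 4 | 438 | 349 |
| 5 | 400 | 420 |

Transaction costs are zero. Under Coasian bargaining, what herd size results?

Bargaining reaches the level where marginal profit last exceeds marginal odour cost.
That holds through level 4 (438 ≥ 349) but not at 5 (400 < 420).

4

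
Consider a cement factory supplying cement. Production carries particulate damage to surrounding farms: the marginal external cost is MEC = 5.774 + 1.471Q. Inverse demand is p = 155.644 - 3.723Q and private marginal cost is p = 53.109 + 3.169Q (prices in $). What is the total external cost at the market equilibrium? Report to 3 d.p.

$248.695

Market equilibrium (private): 53.109 + 3.169Q = 155.644 - 3.723Q → Q_m = 14.8774.
Total external cost = ∫₀^{Q_m} (5.774 + 1.471Q) dQ = 5.774×14.8774 + ½×1.471×14.8774² = 248.6955.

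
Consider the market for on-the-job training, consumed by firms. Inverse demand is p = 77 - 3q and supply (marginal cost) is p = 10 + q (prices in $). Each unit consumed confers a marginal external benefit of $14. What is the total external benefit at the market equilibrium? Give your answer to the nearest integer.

Market equilibrium (private): 10 + q = 77 - 3q → q_m = 16.7500.
Total external benefit = MEB × q_m = 14 × 16.7500 = 234.5000.

$235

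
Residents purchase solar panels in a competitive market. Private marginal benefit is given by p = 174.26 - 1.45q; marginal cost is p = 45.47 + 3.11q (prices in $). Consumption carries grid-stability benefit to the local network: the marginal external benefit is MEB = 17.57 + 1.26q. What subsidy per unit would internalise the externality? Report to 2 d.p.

Social marginal benefit = demand + MEB = 191.83 - 0.19q.
Set SMB = MC: 191.83 - 0.19q = 45.47 + 3.11q → q* = 44.3515.
The Pigouvian subsidy equals MEB at q*: 17.57 + 1.26×44.3515 = 73.4529.

subsidy = $73.45 per unit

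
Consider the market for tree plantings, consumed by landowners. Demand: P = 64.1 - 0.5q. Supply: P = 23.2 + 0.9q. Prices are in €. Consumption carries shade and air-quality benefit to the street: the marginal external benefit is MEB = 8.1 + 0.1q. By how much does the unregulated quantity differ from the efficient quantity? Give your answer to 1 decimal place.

Market equilibrium (private): 23.2 + 0.9q = 64.1 - 0.5q → q_m = 29.2143.
Social marginal benefit = demand + MEB = 72.2 - 0.4q.
Set SMB = MC: 72.2 - 0.4q = 23.2 + 0.9q → q* = 37.6923.
Gap = |29.2143 − 37.6923| = 8.4780.

8.5 units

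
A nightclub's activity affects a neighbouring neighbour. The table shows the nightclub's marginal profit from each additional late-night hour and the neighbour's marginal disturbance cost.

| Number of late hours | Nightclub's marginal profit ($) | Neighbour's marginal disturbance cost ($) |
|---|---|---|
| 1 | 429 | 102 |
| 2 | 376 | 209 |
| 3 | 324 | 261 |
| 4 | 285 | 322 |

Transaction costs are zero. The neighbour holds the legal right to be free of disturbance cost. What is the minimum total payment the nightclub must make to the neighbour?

$572

Efficient level: marginal profit ≥ marginal disturbance cost through level 3, so k* = 3.
With the neighbour holding the right, the nightclub must at least compensate total damage at k*: 102 + 209 + 261 = 572.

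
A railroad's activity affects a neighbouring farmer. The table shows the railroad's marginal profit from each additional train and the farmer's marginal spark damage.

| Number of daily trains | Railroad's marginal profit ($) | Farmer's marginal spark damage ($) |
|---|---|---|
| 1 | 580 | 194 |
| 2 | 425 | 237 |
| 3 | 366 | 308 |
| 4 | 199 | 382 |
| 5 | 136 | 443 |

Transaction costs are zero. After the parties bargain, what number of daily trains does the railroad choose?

3

Bargaining reaches the level where marginal profit last exceeds marginal spark damage.
That holds through level 3 (366 ≥ 308) but not at 4 (199 < 382).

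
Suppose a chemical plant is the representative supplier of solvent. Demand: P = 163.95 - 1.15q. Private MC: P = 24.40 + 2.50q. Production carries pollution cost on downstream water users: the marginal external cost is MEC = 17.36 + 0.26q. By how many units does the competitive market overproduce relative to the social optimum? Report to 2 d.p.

Market equilibrium (private): 24.40 + 2.50q = 163.95 - 1.15q → q_m = 38.2329.
Social marginal cost = private MC + MEC = 41.76 + 2.76q.
Set SMC = demand: 41.76 + 2.76q = 163.95 - 1.15q → q* = 31.2506.
Gap = |38.2329 − 31.2506| = 6.9823.

6.98 units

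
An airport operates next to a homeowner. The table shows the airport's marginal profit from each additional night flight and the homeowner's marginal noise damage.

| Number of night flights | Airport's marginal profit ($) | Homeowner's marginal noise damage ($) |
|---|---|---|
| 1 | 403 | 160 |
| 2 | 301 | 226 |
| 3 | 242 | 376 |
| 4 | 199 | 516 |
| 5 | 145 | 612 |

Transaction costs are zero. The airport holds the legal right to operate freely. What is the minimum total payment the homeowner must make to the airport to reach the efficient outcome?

$586

Left alone the airport would choose level 5 (marginal profit stays positive).
Efficient level: k* = 2 (marginal profit ≥ marginal noise damage through 2).
The homeowner must at least cover the airport's forgone profit from cutting 5→2: 242 + 199 + 145 = 586.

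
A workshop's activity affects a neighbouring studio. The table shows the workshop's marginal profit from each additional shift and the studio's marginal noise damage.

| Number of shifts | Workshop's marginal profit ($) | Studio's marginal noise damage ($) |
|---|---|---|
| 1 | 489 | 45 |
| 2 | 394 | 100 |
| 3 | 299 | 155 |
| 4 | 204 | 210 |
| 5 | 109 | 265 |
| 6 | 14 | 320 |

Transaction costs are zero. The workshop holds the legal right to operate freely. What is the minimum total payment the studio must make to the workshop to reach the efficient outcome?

$327

Left alone the workshop would choose level 6 (marginal profit stays positive).
Efficient level: k* = 3 (marginal profit ≥ marginal noise damage through 3).
The studio must at least cover the workshop's forgone profit from cutting 6→3: 204 + 109 + 14 = 327.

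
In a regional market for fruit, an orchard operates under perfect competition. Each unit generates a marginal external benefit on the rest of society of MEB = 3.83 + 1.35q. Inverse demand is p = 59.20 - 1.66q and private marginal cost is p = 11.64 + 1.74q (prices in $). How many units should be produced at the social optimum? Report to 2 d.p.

Social marginal cost = private MC − MEB = 7.81 + 0.39q.
Set SMC = demand: 7.81 + 0.39q = 59.20 - 1.66q → q* = 25.0683.

q* = 25.07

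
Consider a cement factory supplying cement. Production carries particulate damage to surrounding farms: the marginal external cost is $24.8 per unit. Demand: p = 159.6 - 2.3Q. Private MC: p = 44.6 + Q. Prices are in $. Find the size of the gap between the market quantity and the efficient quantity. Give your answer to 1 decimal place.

Market equilibrium (private): 44.6 + Q = 159.6 - 2.3Q → Q_m = 34.8485.
Social marginal cost = private MC + MEC = 69.4 + Q.
Set SMC = demand: 69.4 + Q = 159.6 - 2.3Q → Q* = 27.3333.
Gap = |34.8485 − 27.3333| = 7.5152.

7.5 units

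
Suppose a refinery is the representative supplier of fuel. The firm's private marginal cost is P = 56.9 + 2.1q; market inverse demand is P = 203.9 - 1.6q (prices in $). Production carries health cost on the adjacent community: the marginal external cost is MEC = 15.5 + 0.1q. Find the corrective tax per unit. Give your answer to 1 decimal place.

tax = $19.0 per unit

Social marginal cost = private MC + MEC = 72.4 + 2.2q.
Set SMC = demand: 72.4 + 2.2q = 203.9 - 1.6q → q* = 34.6053.
The Pigouvian tax equals MEC at q*: 15.5 + 0.1×34.6053 = 18.9605.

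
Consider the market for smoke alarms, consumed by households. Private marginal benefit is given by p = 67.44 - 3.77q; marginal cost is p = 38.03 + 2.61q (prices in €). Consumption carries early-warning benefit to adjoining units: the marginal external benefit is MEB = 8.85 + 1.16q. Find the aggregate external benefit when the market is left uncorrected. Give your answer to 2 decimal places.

Market equilibrium (private): 38.03 + 2.61q = 67.44 - 3.77q → q_m = 4.6097.
Total external benefit = ∫₀^{q_m} (8.85 + 1.16q) dq = 8.85×4.6097 + ½×1.16×4.6097² = 53.1205.

€53.12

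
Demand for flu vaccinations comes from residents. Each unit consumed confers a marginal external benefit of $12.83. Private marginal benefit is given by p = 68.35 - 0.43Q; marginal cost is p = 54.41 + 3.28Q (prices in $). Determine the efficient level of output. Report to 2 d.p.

Social marginal benefit = demand + MEB = 81.18 - 0.43Q.
Set SMB = MC: 81.18 - 0.43Q = 54.41 + 3.28Q → Q* = 7.2156.

Q* = 7.22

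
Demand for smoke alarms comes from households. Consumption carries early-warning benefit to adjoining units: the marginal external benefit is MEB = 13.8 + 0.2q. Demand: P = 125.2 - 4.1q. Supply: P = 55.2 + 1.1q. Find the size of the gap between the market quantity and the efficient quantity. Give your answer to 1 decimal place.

Market equilibrium (private): 55.2 + 1.1q = 125.2 - 4.1q → q_m = 13.4615.
Social marginal benefit = demand + MEB = 139.0 - 3.9q.
Set SMB = MC: 139.0 - 3.9q = 55.2 + 1.1q → q* = 16.7600.
Gap = |13.4615 − 16.7600| = 3.2985.

3.3 units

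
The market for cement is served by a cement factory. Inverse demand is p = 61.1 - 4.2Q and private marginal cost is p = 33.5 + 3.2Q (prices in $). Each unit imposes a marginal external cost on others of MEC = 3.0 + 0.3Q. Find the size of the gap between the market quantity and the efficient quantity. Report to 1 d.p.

0.5 units

Market equilibrium (private): 33.5 + 3.2Q = 61.1 - 4.2Q → Q_m = 3.7297.
Social marginal cost = private MC + MEC = 36.5 + 3.5Q.
Set SMC = demand: 36.5 + 3.5Q = 61.1 - 4.2Q → Q* = 3.1948.
Gap = |3.7297 − 3.1948| = 0.5349.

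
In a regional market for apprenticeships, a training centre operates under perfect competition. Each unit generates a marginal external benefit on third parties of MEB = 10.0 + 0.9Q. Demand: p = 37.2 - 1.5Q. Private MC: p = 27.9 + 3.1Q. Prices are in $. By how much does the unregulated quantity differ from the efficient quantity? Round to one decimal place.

Market equilibrium (private): 27.9 + 3.1Q = 37.2 - 1.5Q → Q_m = 2.0217.
Social marginal cost = private MC − MEB = 17.9 + 2.2Q.
Set SMC = demand: 17.9 + 2.2Q = 37.2 - 1.5Q → Q* = 5.2162.
Gap = |2.0217 − 5.2162| = 3.1945.

3.2 units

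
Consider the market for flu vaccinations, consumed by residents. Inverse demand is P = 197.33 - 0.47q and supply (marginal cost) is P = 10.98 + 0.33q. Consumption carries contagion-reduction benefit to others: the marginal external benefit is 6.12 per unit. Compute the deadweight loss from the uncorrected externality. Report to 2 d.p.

DWL = 23.41

Market equilibrium (private): 10.98 + 0.33q = 197.33 - 0.47q → q_m = 232.9375.
Social marginal benefit = demand + MEB = 203.45 - 0.47q.
Set SMB = MC: 203.45 - 0.47q = 10.98 + 0.33q → q* = 240.5875.
Between q* and q_m the wedge SMB − MC runs linearly from 0 to MEB(q_m), so the loss is a triangle.
DWL = ½ × 7.6500 × 6.1200 = 23.4090.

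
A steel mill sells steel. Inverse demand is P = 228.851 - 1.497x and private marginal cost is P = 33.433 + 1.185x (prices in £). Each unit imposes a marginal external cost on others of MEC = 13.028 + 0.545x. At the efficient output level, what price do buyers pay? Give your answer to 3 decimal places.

P = £144.241

Social marginal cost = private MC + MEC = 46.461 + 1.730x.
Set SMC = demand: 46.461 + 1.730x = 228.851 - 1.497x → x* = 56.5200.
Consumer price on the demand curve at x*: 228.851 − 1.497×56.5200 = 144.2406.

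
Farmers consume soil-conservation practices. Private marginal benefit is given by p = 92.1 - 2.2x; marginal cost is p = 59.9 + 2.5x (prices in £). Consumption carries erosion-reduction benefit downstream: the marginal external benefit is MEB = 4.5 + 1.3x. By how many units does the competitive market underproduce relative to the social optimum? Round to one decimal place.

Market equilibrium (private): 59.9 + 2.5x = 92.1 - 2.2x → x_m = 6.8511.
Social marginal benefit = demand + MEB = 96.6 - 0.9x.
Set SMB = MC: 96.6 - 0.9x = 59.9 + 2.5x → x* = 10.7941.
Gap = |6.8511 − 10.7941| = 3.9430.

3.9 units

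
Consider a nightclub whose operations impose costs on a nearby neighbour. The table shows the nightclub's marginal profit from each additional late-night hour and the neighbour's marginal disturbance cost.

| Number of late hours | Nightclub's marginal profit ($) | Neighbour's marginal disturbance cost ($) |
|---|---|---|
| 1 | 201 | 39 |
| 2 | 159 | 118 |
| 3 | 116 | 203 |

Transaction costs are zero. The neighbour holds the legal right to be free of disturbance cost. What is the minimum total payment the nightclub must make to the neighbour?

Efficient level: marginal profit ≥ marginal disturbance cost through level 2, so k* = 2.
With the neighbour holding the right, the nightclub must at least compensate total damage at k*: 39 + 118 = 157.

$157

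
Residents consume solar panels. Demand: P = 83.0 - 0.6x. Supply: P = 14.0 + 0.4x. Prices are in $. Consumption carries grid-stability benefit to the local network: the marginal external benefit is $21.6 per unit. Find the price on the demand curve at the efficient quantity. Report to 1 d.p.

P = $28.6

Social marginal benefit = demand + MEB = 104.6 - 0.6x.
Set SMB = MC: 104.6 - 0.6x = 14.0 + 0.4x → x* = 90.6000.
Consumer price on the demand curve at x*: 83.0 − 0.6×90.6000 = 28.6400.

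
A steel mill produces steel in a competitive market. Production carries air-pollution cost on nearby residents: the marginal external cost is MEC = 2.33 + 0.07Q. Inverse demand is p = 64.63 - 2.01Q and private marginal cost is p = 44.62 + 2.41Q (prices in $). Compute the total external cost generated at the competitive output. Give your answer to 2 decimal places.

$11.27

Market equilibrium (private): 44.62 + 2.41Q = 64.63 - 2.01Q → Q_m = 4.5271.
Total external cost = ∫₀^{Q_m} (2.33 + 0.07Q) dQ = 2.33×4.5271 + ½×0.07×4.5271² = 11.2655.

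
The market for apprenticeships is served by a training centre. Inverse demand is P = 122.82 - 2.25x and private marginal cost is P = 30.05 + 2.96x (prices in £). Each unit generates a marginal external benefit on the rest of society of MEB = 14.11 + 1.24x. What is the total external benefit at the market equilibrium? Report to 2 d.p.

Market equilibrium (private): 30.05 + 2.96x = 122.82 - 2.25x → x_m = 17.8061.
Total external benefit = ∫₀^{x_m} (14.11 + 1.24x) dx = 14.11×17.8061 + ½×1.24×17.8061² = 447.8195.

£447.82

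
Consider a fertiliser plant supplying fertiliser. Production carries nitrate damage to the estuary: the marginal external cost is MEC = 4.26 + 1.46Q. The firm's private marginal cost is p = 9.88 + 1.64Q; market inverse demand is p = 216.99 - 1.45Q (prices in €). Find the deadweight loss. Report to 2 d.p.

Market equilibrium (private): 9.88 + 1.64Q = 216.99 - 1.45Q → Q_m = 67.0259.
Social marginal cost = private MC + MEC = 14.14 + 3.10Q.
Set SMC = demand: 14.14 + 3.10Q = 216.99 - 1.45Q → Q* = 44.5824.
Height of the DWL triangle at Q_m is SMC(Q_m) − demand(Q_m) = MEC(Q_m) = 102.1178.
DWL = ½ × 22.4435 × 102.1178 = 1145.9404.

DWL = €1145.94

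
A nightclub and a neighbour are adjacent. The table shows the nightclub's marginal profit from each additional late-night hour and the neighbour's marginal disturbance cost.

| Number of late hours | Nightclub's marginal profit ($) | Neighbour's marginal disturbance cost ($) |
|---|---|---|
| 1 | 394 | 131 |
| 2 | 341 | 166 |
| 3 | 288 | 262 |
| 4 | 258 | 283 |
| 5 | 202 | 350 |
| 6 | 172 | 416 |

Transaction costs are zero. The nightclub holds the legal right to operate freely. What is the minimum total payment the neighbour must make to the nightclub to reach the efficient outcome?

$632

Left alone the nightclub would choose level 6 (marginal profit stays positive).
Efficient level: k* = 3 (marginal profit ≥ marginal disturbance cost through 3).
The neighbour must at least cover the nightclub's forgone profit from cutting 6→3: 258 + 202 + 172 = 632.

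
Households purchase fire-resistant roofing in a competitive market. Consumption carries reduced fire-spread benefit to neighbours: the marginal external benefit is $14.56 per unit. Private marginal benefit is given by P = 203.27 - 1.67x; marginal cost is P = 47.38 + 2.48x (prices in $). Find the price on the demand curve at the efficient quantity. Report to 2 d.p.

Social marginal benefit = demand + MEB = 217.83 - 1.67x.
Set SMB = MC: 217.83 - 1.67x = 47.38 + 2.48x → x* = 41.0723.
Consumer price on the demand curve at x*: 203.27 − 1.67×41.0723 = 134.6793.

P = $134.68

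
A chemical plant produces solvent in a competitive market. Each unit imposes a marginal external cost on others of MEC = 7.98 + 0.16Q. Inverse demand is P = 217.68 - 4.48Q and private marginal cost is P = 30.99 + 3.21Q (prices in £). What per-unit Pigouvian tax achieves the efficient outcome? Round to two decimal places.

tax = £11.62 per unit

Social marginal cost = private MC + MEC = 38.97 + 3.37Q.
Set SMC = demand: 38.97 + 3.37Q = 217.68 - 4.48Q → Q* = 22.7656.
The Pigouvian tax equals MEC at Q*: 7.98 + 0.16×22.7656 = 11.6225.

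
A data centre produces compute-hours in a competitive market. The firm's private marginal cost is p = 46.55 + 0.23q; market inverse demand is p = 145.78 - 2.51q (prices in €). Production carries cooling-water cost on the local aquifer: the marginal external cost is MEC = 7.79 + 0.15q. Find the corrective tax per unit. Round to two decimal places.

Social marginal cost = private MC + MEC = 54.34 + 0.38q.
Set SMC = demand: 54.34 + 0.38q = 145.78 - 2.51q → q* = 31.6401.
The Pigouvian tax equals MEC at q*: 7.79 + 0.15×31.6401 = 12.5360.

tax = €12.54 per unit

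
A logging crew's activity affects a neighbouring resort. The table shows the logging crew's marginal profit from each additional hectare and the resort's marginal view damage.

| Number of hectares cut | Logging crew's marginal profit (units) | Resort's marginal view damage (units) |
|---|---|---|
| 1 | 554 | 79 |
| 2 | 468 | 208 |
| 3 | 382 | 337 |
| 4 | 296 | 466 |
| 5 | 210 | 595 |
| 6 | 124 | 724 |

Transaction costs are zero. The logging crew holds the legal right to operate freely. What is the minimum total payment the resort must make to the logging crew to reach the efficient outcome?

630

Left alone the logging crew would choose level 6 (marginal profit stays positive).
Efficient level: k* = 3 (marginal profit ≥ marginal view damage through 3).
The resort must at least cover the logging crew's forgone profit from cutting 6→3: 296 + 210 + 124 = 630.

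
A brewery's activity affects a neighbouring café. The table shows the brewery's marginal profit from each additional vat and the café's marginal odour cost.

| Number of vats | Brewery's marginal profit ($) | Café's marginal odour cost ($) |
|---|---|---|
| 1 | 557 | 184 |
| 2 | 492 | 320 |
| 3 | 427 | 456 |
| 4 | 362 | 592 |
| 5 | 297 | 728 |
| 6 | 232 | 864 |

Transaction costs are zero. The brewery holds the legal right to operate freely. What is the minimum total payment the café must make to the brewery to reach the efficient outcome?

Left alone the brewery would choose level 6 (marginal profit stays positive).
Efficient level: k* = 2 (marginal profit ≥ marginal odour cost through 2).
The café must at least cover the brewery's forgone profit from cutting 6→2: 427 + 362 + 297 + 232 = 1318.

$1318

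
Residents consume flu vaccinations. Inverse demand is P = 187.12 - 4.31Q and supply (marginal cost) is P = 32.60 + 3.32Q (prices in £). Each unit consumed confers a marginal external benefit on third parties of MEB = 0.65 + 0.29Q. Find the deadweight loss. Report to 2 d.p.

Market equilibrium (private): 32.60 + 3.32Q = 187.12 - 4.31Q → Q_m = 20.2516.
Social marginal benefit = demand + MEB = 187.77 - 4.02Q.
Set SMB = MC: 187.77 - 4.02Q = 32.60 + 3.32Q → Q* = 21.1403.
The loss is the area between SMB and MC from Q* to Q_m; with linear curves that's a triangle of height MEB(Q_m).
DWL = ½ × 0.8887 × 6.5230 = 2.8985.

DWL = £2.90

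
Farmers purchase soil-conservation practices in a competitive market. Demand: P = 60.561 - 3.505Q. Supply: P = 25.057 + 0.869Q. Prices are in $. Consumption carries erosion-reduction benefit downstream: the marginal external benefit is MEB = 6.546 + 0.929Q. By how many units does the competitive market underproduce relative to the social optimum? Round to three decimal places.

4.089 units

Market equilibrium (private): 25.057 + 0.869Q = 60.561 - 3.505Q → Q_m = 8.1171.
Social marginal benefit = demand + MEB = 67.107 - 2.576Q.
Set SMB = MC: 67.107 - 2.576Q = 25.057 + 0.869Q → Q* = 12.2061.
Gap = |8.1171 − 12.2061| = 4.0890.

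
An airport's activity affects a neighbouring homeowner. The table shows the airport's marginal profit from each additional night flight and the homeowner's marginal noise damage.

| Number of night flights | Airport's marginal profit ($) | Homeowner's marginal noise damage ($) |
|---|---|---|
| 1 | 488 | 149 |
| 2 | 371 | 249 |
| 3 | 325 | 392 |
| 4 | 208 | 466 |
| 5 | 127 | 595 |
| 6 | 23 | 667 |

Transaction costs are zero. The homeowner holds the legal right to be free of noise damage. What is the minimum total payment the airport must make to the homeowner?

Efficient level: marginal profit ≥ marginal noise damage through level 2, so k* = 2.
With the homeowner holding the right, the airport must at least compensate total damage at k*: 149 + 249 = 398.

$398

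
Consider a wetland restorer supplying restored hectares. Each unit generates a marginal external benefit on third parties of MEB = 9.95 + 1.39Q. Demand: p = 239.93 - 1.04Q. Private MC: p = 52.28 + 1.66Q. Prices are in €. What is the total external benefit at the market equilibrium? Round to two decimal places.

Market equilibrium (private): 52.28 + 1.66Q = 239.93 - 1.04Q → Q_m = 69.5000.
Total external benefit = ∫₀^{Q_m} (9.95 + 1.39Q) dQ = 9.95×69.5000 + ½×1.39×69.5000² = 4048.5488.

€4048.55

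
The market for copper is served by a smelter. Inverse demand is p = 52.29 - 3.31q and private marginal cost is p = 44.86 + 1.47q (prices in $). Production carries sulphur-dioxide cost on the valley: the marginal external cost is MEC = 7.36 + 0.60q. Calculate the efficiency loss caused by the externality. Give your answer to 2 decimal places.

Market equilibrium (private): 44.86 + 1.47q = 52.29 - 3.31q → q_m = 1.5544.
Social marginal cost = private MC + MEC = 52.22 + 2.07q.
Set SMC = demand: 52.22 + 2.07q = 52.29 - 3.31q → q* = 0.0130.
Height of the DWL triangle at q_m is SMC(q_m) − demand(q_m) = MEC(q_m) = 8.2926.
DWL = ½ × 1.5414 × 8.2926 = 6.3911.

DWL = $6.39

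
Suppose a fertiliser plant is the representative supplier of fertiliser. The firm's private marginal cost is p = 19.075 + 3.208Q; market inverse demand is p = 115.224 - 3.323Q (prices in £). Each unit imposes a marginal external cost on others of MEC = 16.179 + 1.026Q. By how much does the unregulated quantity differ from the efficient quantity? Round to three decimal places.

Market equilibrium (private): 19.075 + 3.208Q = 115.224 - 3.323Q → Q_m = 14.7219.
Social marginal cost = private MC + MEC = 35.254 + 4.234Q.
Set SMC = demand: 35.254 + 4.234Q = 115.224 - 3.323Q → Q* = 10.5822.
Gap = |14.7219 − 10.5822| = 4.1397.

4.140 units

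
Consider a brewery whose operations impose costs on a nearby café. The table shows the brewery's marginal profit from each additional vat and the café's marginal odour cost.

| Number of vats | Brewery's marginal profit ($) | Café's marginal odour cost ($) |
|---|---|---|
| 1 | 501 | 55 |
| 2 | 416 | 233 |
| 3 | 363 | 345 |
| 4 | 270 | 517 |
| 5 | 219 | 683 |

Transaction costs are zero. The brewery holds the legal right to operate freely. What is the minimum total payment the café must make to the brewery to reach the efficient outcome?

$489

Left alone the brewery would choose level 5 (marginal profit stays positive).
Efficient level: k* = 3 (marginal profit ≥ marginal odour cost through 3).
The café must at least cover the brewery's forgone profit from cutting 5→3: 270 + 219 = 489.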